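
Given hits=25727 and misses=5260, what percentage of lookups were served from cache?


Formula: hit rate = hits / (hits + misses) * 100
hit rate = 25727 / (25727 + 5260) * 100
hit rate = 25727 / 30987 * 100
hit rate = 83.03%

83.03%


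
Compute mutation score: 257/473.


Mutation score = killed / total * 100
Mutation score = 257 / 473 * 100
Mutation score = 54.33%

54.33%


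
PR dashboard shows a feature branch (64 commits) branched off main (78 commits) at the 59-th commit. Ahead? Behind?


Common ancestor: commit #59
feature commits after divergence: 64 - 59 = 5
main commits after divergence: 78 - 59 = 19
feature is 5 commits ahead of main
main is 19 commits ahead of feature

feature ahead: 5, main ahead: 19


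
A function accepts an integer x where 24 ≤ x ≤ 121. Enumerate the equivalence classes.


Valid range: [24, 121]
Class 1: x < 24 — invalid
Class 2: 24 ≤ x ≤ 121 — valid
Class 3: x > 121 — invalid
Total equivalence classes: 3

3 equivalence classes


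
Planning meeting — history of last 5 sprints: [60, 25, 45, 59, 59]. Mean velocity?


Formula: Avg velocity = Total points / Number of sprints
Points: [60, 25, 45, 59, 59]
Sum = 60 + 25 + 45 + 59 + 59 = 248
Avg velocity = 248 / 5 = 49.6 points/sprint

49.6 points/sprint


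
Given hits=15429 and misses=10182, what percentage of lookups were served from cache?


Formula: hit rate = hits / (hits + misses) * 100
hit rate = 15429 / (15429 + 10182) * 100
hit rate = 15429 / 25611 * 100
hit rate = 60.24%

60.24%


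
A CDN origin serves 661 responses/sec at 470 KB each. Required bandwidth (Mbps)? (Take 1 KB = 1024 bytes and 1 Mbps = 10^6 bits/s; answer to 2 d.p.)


Formula: Mbps = payload_bytes * RPS * 8 / 1e6
Payload per request = 470 KB = 470 * 1024 = 481280 bytes
Total bytes/sec = 481280 * 661 = 318126080
Total bits/sec = 318126080 * 8 = 2545008640
Mbps = 2545008640 / 1e6 = 2545.01

2545.01 Mbps


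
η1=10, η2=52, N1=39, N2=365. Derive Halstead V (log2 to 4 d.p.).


Formula: V = N * log2(η), where N = N1 + N2 and η = η1 + η2
η = 10 + 52 = 62
N = 39 + 365 = 404
log2(62) ≈ 5.9542
V = 404 * 5.9542 = 2405.50

2405.50


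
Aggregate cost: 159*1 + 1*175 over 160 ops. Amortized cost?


Formula: Amortized cost = Total cost / Operations
Total cost = (159 * 1) + (1 * 175)
Total cost = 159 + 175 = 334
Amortized = 334 / 160 = 2.0875

2.0875


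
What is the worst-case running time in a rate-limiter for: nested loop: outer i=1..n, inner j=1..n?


Reasoning: n iterations times n iterations
Complexity: O(n^2)

O(n^2)


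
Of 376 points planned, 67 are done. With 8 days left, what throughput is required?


Formula: Required rate = Remaining points / Days left
Remaining = 376 - 67 = 309 points
Required rate = 309 / 8 = 38.63 points/day

38.63 points/day


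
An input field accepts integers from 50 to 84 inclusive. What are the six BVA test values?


Range: [50, 84]
Boundaries: just below min, min, min+1, max-1, max, just above max
Values: [49, 50, 51, 83, 84, 85]

[49, 50, 51, 83, 84, 85]


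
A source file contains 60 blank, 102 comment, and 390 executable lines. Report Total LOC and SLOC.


Total LOC = blank + comment + code
Total LOC = 60 + 102 + 390 = 552
SLOC (source only) = code = 390

Total LOC: 552, SLOC: 390


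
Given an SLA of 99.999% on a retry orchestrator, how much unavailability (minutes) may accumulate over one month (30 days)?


Formula: allowed downtime = period * (100 - SLA) / 100
Period (month (30 days)) = 43200 minutes
Unavailability fraction = (100 - 99.999) / 100
Allowed downtime = 43200 * (100 - 99.999) / 100
Allowed downtime = 0.432 minutes

0.432 minutes


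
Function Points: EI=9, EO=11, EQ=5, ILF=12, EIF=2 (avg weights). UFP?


UFP = EI*4 + EO*5 + EQ*4 + ILF*10 + EIF*7
UFP = 9*4 + 11*5 + 5*4 + 12*10 + 2*7
UFP = 36 + 55 + 20 + 120 + 14
UFP = 245

245


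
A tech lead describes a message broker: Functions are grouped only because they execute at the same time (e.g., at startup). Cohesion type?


Reasoning: Related by timing only
Type: Temporal cohesion

Temporal cohesion


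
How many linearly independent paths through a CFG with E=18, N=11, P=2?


Formula: V(G) = E - N + 2P
V(G) = 18 - 11 + 2*2
V(G) = 7 + 4
V(G) = 11

11


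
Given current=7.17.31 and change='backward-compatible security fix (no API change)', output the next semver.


Current: 7.17.31
Change category: 'backward-compatible security fix (no API change)' → patch bump
SemVer rule: patch bump → increment PATCH (MAJOR and MINOR unchanged)
New: 7.17.32

7.17.32


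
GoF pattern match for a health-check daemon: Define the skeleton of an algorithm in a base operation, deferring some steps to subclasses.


This matches the Template Method pattern

Template Method


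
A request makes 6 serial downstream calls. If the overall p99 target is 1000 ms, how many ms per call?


Formula: per_stage = total_budget / stages
per_stage = 1000 / 6
per_stage = 166.67 ms

166.67 ms


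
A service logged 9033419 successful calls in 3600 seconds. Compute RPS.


Formula: throughput = requests / seconds
throughput = 9033419 / 3600
throughput = 2509.28 requests/second

2509.28 requests/second


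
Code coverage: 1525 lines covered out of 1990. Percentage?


Coverage = covered / total * 100
Coverage = 1525 / 1990 * 100
Coverage = 76.63%

76.63%


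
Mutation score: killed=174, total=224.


Mutation score = killed / total * 100
Mutation score = 174 / 224 * 100
Mutation score = 77.68%

77.68%


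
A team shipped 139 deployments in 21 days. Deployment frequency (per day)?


Formula: deployments per day = releases / days
= 139 / 21
= 6.619 deploys/day
(equivalently, 46.33 deploys/week)

6.619 deploys/day


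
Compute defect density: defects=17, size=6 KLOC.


Defect density = defects / KLOC
Defect density = 17 / 6
Defect density = 2.833 defects/KLOC

2.833 defects/KLOC


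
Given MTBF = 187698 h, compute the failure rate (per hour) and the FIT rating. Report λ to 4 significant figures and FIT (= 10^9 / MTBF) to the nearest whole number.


Formula: λ = 1 / MTBF; FIT = λ × 1e9 = 1e9 / MTBF
λ = 1 / 187698 ≈ 5.328e-06 failures/hour
FIT = 1e9 / 187698 ≈ 5328 failures per 1e9 hours (nearest whole number)

λ = 5.328e-06 /h, FIT = 5328


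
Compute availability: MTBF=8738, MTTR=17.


Availability = MTBF / (MTBF + MTTR)
Availability = 8738 / (8738 + 17)
Availability = 8738 / 8755
Availability = 99.8058%

99.8058%


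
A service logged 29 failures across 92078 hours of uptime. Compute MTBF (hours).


Formula: MTBF = Total operating time / Number of failures
MTBF = 92078 / 29
MTBF = 3175.1 hours

3175.1 hours


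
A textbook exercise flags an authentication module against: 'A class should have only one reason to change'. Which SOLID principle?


This describes the Single Responsibility Principle (SRP)

Single Responsibility Principle (SRP)


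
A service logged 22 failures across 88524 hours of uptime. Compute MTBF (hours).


Formula: MTBF = Total operating time / Number of failures
MTBF = 88524 / 22
MTBF = 4023.82 hours

4023.82 hours


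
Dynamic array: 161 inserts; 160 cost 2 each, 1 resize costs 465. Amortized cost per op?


Formula: Amortized cost = Total cost / Operations
Total cost = (160 * 2) + (1 * 465)
Total cost = 320 + 465 = 785
Amortized = 785 / 161 = 4.8758

4.8758


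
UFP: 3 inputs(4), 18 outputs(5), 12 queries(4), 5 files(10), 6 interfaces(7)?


UFP = EI*4 + EO*5 + EQ*4 + ILF*10 + EIF*7
UFP = 3*4 + 18*5 + 12*4 + 5*10 + 6*7
UFP = 12 + 90 + 48 + 50 + 42
UFP = 242

242


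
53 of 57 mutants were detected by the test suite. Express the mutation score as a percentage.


Mutation score = killed / total * 100
Mutation score = 53 / 57 * 100
Mutation score = 92.98%

92.98%


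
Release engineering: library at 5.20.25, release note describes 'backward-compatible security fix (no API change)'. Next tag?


Current: 5.20.25
Change category: 'backward-compatible security fix (no API change)' → patch bump
SemVer rule: patch bump → increment PATCH (MAJOR and MINOR unchanged)
New: 5.20.26

5.20.26


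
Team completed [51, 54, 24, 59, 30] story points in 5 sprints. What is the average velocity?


Formula: Avg velocity = Total points / Number of sprints
Points: [51, 54, 24, 59, 30]
Sum = 51 + 54 + 24 + 59 + 30 = 218
Avg velocity = 218 / 5 = 43.6 points/sprint

43.6 points/sprint


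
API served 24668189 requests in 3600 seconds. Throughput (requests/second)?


Formula: throughput = requests / seconds
throughput = 24668189 / 3600
throughput = 6852.27 requests/second

6852.27 requests/second


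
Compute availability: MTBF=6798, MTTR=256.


Availability = MTBF / (MTBF + MTTR)
Availability = 6798 / (6798 + 256)
Availability = 6798 / 7054
Availability = 96.3709%

96.3709%


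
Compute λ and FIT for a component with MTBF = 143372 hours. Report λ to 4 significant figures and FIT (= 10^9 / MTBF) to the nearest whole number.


Formula: λ = 1 / MTBF; FIT = λ × 1e9 = 1e9 / MTBF
λ = 1 / 143372 ≈ 6.975e-06 failures/hour
FIT = 1e9 / 143372 ≈ 6975 failures per 1e9 hours (nearest whole number)

λ = 6.975e-06 /h, FIT = 6975


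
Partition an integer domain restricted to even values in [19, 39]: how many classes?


Constraint: even integers in [19, 39]
Class 1: x < 19 — out-of-range invalid
Class 2: x in [19,39] but odd — wrong type invalid
Class 3: x in [19,39] and even — valid
Class 4: x > 39 — out-of-range invalid
Total equivalence classes: 4

4 equivalence classes


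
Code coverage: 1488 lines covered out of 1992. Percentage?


Coverage = covered / total * 100
Coverage = 1488 / 1992 * 100
Coverage = 74.7%

74.7%


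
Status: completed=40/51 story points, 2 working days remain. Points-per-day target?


Formula: Required rate = Remaining points / Days left
Remaining = 51 - 40 = 11 points
Required rate = 11 / 2 = 5.5 points/day

5.5 points/day


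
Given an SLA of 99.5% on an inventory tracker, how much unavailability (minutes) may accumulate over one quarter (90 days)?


Formula: allowed downtime = period * (100 - SLA) / 100
Period (quarter (90 days)) = 129600 minutes
Unavailability fraction = (100 - 99.5) / 100
Allowed downtime = 129600 * (100 - 99.5) / 100
Allowed downtime = 648.0 minutes

648.0 minutes


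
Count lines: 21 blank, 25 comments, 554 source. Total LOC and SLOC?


Total LOC = blank + comment + code
Total LOC = 21 + 25 + 554 = 600
SLOC (source only) = code = 554

Total LOC: 600, SLOC: 554


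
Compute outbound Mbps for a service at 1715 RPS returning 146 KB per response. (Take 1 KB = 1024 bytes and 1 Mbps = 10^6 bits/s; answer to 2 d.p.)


Formula: Mbps = payload_bytes * RPS * 8 / 1e6
Payload per request = 146 KB = 146 * 1024 = 149504 bytes
Total bytes/sec = 149504 * 1715 = 256399360
Total bits/sec = 256399360 * 8 = 2051194880
Mbps = 2051194880 / 1e6 = 2051.19

2051.19 Mbps


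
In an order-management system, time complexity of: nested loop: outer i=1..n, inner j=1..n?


Reasoning: n iterations times n iterations
Complexity: O(n^2)

O(n^2)


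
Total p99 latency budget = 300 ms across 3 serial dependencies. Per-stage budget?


Formula: per_stage = total_budget / stages
per_stage = 300 / 3
per_stage = 100.0 ms

100.0 ms


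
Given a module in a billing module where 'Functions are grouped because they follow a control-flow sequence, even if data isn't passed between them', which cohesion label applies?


Reasoning: Grouped by order of execution within a routine, not by data flow
Type: Procedural cohesion

Procedural cohesion


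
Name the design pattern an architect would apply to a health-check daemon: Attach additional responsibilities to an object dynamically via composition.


This matches the Decorator pattern

Decorator


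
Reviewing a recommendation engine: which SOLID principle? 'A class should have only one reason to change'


This describes the Single Responsibility Principle (SRP)

Single Responsibility Principle (SRP)


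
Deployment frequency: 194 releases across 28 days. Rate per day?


Formula: deployments per day = releases / days
= 194 / 28
= 6.929 deploys/day
(equivalently, 48.5 deploys/week)

6.929 deploys/day


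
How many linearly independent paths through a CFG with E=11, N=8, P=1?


Formula: V(G) = E - N + 2P
V(G) = 11 - 8 + 2*1
V(G) = 3 + 2
V(G) = 5

5


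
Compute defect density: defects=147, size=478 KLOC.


Defect density = defects / KLOC
Defect density = 147 / 478
Defect density = 0.308 defects/KLOC

0.308 defects/KLOC


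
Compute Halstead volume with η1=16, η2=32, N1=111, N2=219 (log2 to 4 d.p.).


Formula: V = N * log2(η), where N = N1 + N2 and η = η1 + η2
η = 16 + 32 = 48
N = 111 + 219 = 330
log2(48) ≈ 5.5850
V = 330 * 5.5850 = 1843.05

1843.05


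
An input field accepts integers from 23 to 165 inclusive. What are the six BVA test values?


Range: [23, 165]
Boundaries: just below min, min, min+1, max-1, max, just above max
Values: [22, 23, 24, 164, 165, 166]

[22, 23, 24, 164, 165, 166]


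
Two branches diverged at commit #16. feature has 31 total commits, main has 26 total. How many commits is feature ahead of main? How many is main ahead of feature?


Common ancestor: commit #16
feature commits after divergence: 31 - 16 = 15
main commits after divergence: 26 - 16 = 10
feature is 15 commits ahead of main
main is 10 commits ahead of feature

feature ahead: 15, main ahead: 10


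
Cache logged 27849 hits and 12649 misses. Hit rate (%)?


Formula: hit rate = hits / (hits + misses) * 100
hit rate = 27849 / (27849 + 12649) * 100
hit rate = 27849 / 40498 * 100
hit rate = 68.77%

68.77%


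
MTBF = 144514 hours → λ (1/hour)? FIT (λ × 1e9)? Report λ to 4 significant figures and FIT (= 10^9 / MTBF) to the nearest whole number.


Formula: λ = 1 / MTBF; FIT = λ × 1e9 = 1e9 / MTBF
λ = 1 / 144514 ≈ 6.920e-06 failures/hour
FIT = 1e9 / 144514 ≈ 6920 failures per 1e9 hours (nearest whole number)

λ = 6.920e-06 /h, FIT = 6920


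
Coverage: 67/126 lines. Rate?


Coverage = covered / total * 100
Coverage = 67 / 126 * 100
Coverage = 53.17%

53.17%


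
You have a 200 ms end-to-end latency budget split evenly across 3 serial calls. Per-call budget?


Formula: per_stage = total_budget / stages
per_stage = 200 / 3
per_stage = 66.67 ms

66.67 ms


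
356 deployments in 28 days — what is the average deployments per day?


Formula: deployments per day = releases / days
= 356 / 28
= 12.714 deploys/day
(equivalently, 89.0 deploys/week)

12.714 deploys/day


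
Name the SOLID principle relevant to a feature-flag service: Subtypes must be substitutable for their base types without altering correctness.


This describes the Liskov Substitution Principle (LSP)

Liskov Substitution Principle (LSP)


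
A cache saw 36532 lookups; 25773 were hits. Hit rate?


Formula: hit rate = hits / (hits + misses) * 100
hit rate = 25773 / (25773 + 10759) * 100
hit rate = 25773 / 36532 * 100
hit rate = 70.55%

70.55%


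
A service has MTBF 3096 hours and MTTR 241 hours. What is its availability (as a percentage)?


Availability = MTBF / (MTBF + MTTR)
Availability = 3096 / (3096 + 241)
Availability = 3096 / 3337
Availability = 92.7779%

92.7779%


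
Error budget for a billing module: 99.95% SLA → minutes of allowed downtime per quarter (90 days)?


Formula: allowed downtime = period * (100 - SLA) / 100
Period (quarter (90 days)) = 129600 minutes
Unavailability fraction = (100 - 99.95) / 100
Allowed downtime = 129600 * (100 - 99.95) / 100
Allowed downtime = 64.8 minutes

64.8 minutes


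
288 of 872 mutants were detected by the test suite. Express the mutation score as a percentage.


Mutation score = killed / total * 100
Mutation score = 288 / 872 * 100
Mutation score = 33.03%

33.03%


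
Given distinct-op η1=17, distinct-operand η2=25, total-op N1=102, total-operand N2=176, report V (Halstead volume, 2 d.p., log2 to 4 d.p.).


Formula: V = N * log2(η), where N = N1 + N2 and η = η1 + η2
η = 17 + 25 = 42
N = 102 + 176 = 278
log2(42) ≈ 5.3923
V = 278 * 5.3923 = 1499.06

1499.06


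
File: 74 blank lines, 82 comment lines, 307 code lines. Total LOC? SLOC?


Total LOC = blank + comment + code
Total LOC = 74 + 82 + 307 = 463
SLOC (source only) = code = 307

Total LOC: 463, SLOC: 307


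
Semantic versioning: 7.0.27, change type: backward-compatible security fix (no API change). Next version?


Current: 7.0.27
Change category: 'backward-compatible security fix (no API change)' → patch bump
SemVer rule: patch bump → increment PATCH (MAJOR and MINOR unchanged)
New: 7.0.28

7.0.28


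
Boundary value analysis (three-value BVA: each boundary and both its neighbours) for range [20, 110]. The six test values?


Range: [20, 110]
Boundaries: just below min, min, min+1, max-1, max, just above max
Values: [19, 20, 21, 109, 110, 111]

[19, 20, 21, 109, 110, 111]


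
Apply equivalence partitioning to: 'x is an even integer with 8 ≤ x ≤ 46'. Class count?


Constraint: even integers in [8, 46]
Class 1: x < 8 — out-of-range invalid
Class 2: x in [8,46] but odd — wrong type invalid
Class 3: x in [8,46] and even — valid
Class 4: x > 46 — out-of-range invalid
Total equivalence classes: 4

4 equivalence classes


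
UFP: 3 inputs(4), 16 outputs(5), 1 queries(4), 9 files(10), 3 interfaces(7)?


UFP = EI*4 + EO*5 + EQ*4 + ILF*10 + EIF*7
UFP = 3*4 + 16*5 + 1*4 + 9*10 + 3*7
UFP = 12 + 80 + 4 + 90 + 21
UFP = 207

207


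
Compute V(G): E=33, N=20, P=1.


Formula: V(G) = E - N + 2P
V(G) = 33 - 20 + 2*1
V(G) = 13 + 2
V(G) = 15

15


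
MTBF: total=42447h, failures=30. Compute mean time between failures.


Formula: MTBF = Total operating time / Number of failures
MTBF = 42447 / 30
MTBF = 1414.9 hours

1414.9 hours


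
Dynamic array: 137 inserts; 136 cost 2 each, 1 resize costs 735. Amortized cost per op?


Formula: Amortized cost = Total cost / Operations
Total cost = (136 * 2) + (1 * 735)
Total cost = 272 + 735 = 1007
Amortized = 1007 / 137 = 7.3504

7.3504


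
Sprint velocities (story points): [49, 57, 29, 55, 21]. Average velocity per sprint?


Formula: Avg velocity = Total points / Number of sprints
Points: [49, 57, 29, 55, 21]
Sum = 49 + 57 + 29 + 55 + 21 = 211
Avg velocity = 211 / 5 = 42.2 points/sprint

42.2 points/sprint


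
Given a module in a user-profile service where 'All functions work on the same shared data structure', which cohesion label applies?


Reasoning: Functions share data
Type: Communicational cohesion

Communicational cohesion


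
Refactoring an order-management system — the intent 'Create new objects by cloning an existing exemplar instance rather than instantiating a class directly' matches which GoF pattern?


This matches the Prototype pattern

Prototype


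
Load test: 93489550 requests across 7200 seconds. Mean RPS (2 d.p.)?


Formula: throughput = requests / seconds
throughput = 93489550 / 7200
throughput = 12984.66 requests/second

12984.66 requests/second


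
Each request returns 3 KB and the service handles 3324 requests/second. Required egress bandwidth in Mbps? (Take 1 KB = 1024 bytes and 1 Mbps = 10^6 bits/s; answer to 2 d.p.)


Formula: Mbps = payload_bytes * RPS * 8 / 1e6
Payload per request = 3 KB = 3 * 1024 = 3072 bytes
Total bytes/sec = 3072 * 3324 = 10211328
Total bits/sec = 10211328 * 8 = 81690624
Mbps = 81690624 / 1e6 = 81.69

81.69 Mbps


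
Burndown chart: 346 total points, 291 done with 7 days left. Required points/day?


Formula: Required rate = Remaining points / Days left
Remaining = 346 - 291 = 55 points
Required rate = 55 / 7 = 7.86 points/day

7.86 points/day


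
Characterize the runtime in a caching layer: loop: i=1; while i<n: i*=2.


Reasoning: i doubles each step so iterations are log2(n)
Complexity: O(log n)

O(log n)


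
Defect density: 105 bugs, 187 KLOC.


Defect density = defects / KLOC
Defect density = 105 / 187
Defect density = 0.561 defects/KLOC

0.561 defects/KLOC


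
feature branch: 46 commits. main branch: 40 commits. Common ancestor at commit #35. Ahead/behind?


Common ancestor: commit #35
feature commits after divergence: 46 - 35 = 11
main commits after divergence: 40 - 35 = 5
feature is 11 commits ahead of main
main is 5 commits ahead of feature

feature ahead: 11, main ahead: 5


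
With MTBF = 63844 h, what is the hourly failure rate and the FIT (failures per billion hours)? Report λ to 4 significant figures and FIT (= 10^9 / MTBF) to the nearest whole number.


Formula: λ = 1 / MTBF; FIT = λ × 1e9 = 1e9 / MTBF
λ = 1 / 63844 ≈ 1.566e-05 failures/hour
FIT = 1e9 / 63844 ≈ 15663 failures per 1e9 hours (nearest whole number)

λ = 1.566e-05 /h, FIT = 15663


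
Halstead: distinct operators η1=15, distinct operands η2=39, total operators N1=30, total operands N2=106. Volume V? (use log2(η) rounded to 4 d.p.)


Formula: V = N * log2(η), where N = N1 + N2 and η = η1 + η2
η = 15 + 39 = 54
N = 30 + 106 = 136
log2(54) ≈ 5.7549
V = 136 * 5.7549 = 782.67

782.67


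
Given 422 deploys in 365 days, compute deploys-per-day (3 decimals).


Formula: deployments per day = releases / days
= 422 / 365
= 1.156 deploys/day
(equivalently, 8.09 deploys/week)

1.156 deploys/day


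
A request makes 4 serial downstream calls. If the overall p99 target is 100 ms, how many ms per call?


Formula: per_stage = total_budget / stages
per_stage = 100 / 4
per_stage = 25.0 ms

25.0 ms


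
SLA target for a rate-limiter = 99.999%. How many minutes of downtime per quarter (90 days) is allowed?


Formula: allowed downtime = period * (100 - SLA) / 100
Period (quarter (90 days)) = 129600 minutes
Unavailability fraction = (100 - 99.999) / 100
Allowed downtime = 129600 * (100 - 99.999) / 100
Allowed downtime = 1.296 minutes

1.296 minutes


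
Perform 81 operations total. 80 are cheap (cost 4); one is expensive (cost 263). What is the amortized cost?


Formula: Amortized cost = Total cost / Operations
Total cost = (80 * 4) + (1 * 263)
Total cost = 320 + 263 = 583
Amortized = 583 / 81 = 7.1975

7.1975


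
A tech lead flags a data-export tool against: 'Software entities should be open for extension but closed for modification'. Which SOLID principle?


This describes the Open/Closed Principle (OCP)

Open/Closed Principle (OCP)


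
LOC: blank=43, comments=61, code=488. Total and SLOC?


Total LOC = blank + comment + code
Total LOC = 43 + 61 + 488 = 592
SLOC (source only) = code = 488

Total LOC: 592, SLOC: 488


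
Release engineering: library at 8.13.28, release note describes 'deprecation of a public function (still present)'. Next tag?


Current: 8.13.28
Change category: 'deprecation of a public function (still present)' → minor bump
SemVer rule: minor bump → increment MINOR, reset PATCH to 0 (MAJOR unchanged)
New: 8.14.0

8.14.0


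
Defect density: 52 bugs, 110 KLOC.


Defect density = defects / KLOC
Defect density = 52 / 110
Defect density = 0.473 defects/KLOC

0.473 defects/KLOC


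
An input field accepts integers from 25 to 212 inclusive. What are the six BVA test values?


Range: [25, 212]
Boundaries: just below min, min, min+1, max-1, max, just above max
Values: [24, 25, 26, 211, 212, 213]

[24, 25, 26, 211, 212, 213]


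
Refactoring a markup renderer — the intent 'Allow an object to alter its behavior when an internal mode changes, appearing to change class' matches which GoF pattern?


This matches the State pattern

State


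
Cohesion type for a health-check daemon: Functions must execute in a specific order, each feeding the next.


Reasoning: Output of one is input to next
Type: Sequential cohesion

Sequential cohesion


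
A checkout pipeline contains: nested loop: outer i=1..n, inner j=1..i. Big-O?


Reasoning: triangle: n(n+1)/2 ~ n^2/2
Complexity: O(n^2)

O(n^2)


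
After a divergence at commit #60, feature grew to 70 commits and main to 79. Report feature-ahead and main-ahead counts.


Common ancestor: commit #60
feature commits after divergence: 70 - 60 = 10
main commits after divergence: 79 - 60 = 19
feature is 10 commits ahead of main
main is 19 commits ahead of feature

feature ahead: 10, main ahead: 19


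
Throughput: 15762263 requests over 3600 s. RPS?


Formula: throughput = requests / seconds
throughput = 15762263 / 3600
throughput = 4378.41 requests/second

4378.41 requests/second


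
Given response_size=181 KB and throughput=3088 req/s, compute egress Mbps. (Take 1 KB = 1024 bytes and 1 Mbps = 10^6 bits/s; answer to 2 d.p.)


Formula: Mbps = payload_bytes * RPS * 8 / 1e6
Payload per request = 181 KB = 181 * 1024 = 185344 bytes
Total bytes/sec = 185344 * 3088 = 572342272
Total bits/sec = 572342272 * 8 = 4578738176
Mbps = 4578738176 / 1e6 = 4578.74

4578.74 Mbps


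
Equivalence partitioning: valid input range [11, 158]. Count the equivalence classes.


Valid range: [11, 158]
Class 1: x < 11 — invalid
Class 2: 11 ≤ x ≤ 158 — valid
Class 3: x > 158 — invalid
Total equivalence classes: 3

3 equivalence classes


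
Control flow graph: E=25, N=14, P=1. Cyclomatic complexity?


Formula: V(G) = E - N + 2P
V(G) = 25 - 14 + 2*1
V(G) = 11 + 2
V(G) = 13

13


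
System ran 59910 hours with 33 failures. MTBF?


Formula: MTBF = Total operating time / Number of failures
MTBF = 59910 / 33
MTBF = 1815.45 hours

1815.45 hours


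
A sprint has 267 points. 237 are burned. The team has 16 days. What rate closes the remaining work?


Formula: Required rate = Remaining points / Days left
Remaining = 267 - 237 = 30 points
Required rate = 30 / 16 = 1.88 points/day

1.88 points/day


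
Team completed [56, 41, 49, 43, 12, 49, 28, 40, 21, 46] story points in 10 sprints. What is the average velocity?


Formula: Avg velocity = Total points / Number of sprints
Points: [56, 41, 49, 43, 12, 49, 28, 40, 21, 46]
Sum = 56 + 41 + 49 + 43 + 12 + 49 + 28 + 40 + 21 + 46 = 385
Avg velocity = 385 / 10 = 38.5 points/sprint

38.5 points/sprint


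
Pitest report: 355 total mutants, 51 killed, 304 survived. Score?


Mutation score = killed / total * 100
Mutation score = 51 / 355 * 100
Mutation score = 14.37%

14.37%


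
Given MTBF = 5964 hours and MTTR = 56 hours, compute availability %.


Availability = MTBF / (MTBF + MTTR)
Availability = 5964 / (5964 + 56)
Availability = 5964 / 6020
Availability = 99.0698%

99.0698%


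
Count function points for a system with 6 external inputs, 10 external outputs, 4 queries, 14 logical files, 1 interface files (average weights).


UFP = EI*4 + EO*5 + EQ*4 + ILF*10 + EIF*7
UFP = 6*4 + 10*5 + 4*4 + 14*10 + 1*7
UFP = 24 + 50 + 16 + 140 + 7
UFP = 237

237


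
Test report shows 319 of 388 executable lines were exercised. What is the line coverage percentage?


Coverage = covered / total * 100
Coverage = 319 / 388 * 100
Coverage = 82.22%

82.22%


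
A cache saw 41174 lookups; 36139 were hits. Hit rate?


Formula: hit rate = hits / (hits + misses) * 100
hit rate = 36139 / (36139 + 5035) * 100
hit rate = 36139 / 41174 * 100
hit rate = 87.77%

87.77%


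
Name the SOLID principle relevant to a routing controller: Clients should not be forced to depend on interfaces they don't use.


This describes the Interface Segregation Principle (ISP)

Interface Segregation Principle (ISP)


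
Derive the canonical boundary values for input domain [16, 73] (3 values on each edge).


Range: [16, 73]
Boundaries: just below min, min, min+1, max-1, max, just above max
Values: [15, 16, 17, 72, 73, 74]

[15, 16, 17, 72, 73, 74]


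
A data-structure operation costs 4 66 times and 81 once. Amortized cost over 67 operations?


Formula: Amortized cost = Total cost / Operations
Total cost = (66 * 4) + (1 * 81)
Total cost = 264 + 81 = 345
Amortized = 345 / 67 = 5.1493

5.1493


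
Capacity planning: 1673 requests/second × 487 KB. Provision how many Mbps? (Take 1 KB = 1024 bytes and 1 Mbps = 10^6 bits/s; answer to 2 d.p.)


Formula: Mbps = payload_bytes * RPS * 8 / 1e6
Payload per request = 487 KB = 487 * 1024 = 498688 bytes
Total bytes/sec = 498688 * 1673 = 834305024
Total bits/sec = 834305024 * 8 = 6674440192
Mbps = 6674440192 / 1e6 = 6674.44

6674.44 Mbps


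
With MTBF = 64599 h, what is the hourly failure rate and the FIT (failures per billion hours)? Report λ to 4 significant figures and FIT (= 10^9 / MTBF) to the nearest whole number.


Formula: λ = 1 / MTBF; FIT = λ × 1e9 = 1e9 / MTBF
λ = 1 / 64599 ≈ 1.548e-05 failures/hour
FIT = 1e9 / 64599 ≈ 15480 failures per 1e9 hours (nearest whole number)

λ = 1.548e-05 /h, FIT = 15480


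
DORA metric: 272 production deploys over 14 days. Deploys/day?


Formula: deployments per day = releases / days
= 272 / 14
= 19.429 deploys/day
(equivalently, 136.0 deploys/week)

19.429 deploys/day


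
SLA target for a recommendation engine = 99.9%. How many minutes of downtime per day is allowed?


Formula: allowed downtime = period * (100 - SLA) / 100
Period (day) = 1440 minutes
Unavailability fraction = (100 - 99.9) / 100
Allowed downtime = 1440 * (100 - 99.9) / 100
Allowed downtime = 1.44 minutes

1.44 minutes


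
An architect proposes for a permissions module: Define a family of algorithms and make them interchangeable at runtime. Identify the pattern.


This matches the Strategy pattern

Strategy


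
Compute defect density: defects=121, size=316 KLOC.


Defect density = defects / KLOC
Defect density = 121 / 316
Defect density = 0.383 defects/KLOC

0.383 defects/KLOC


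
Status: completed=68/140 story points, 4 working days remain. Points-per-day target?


Formula: Required rate = Remaining points / Days left
Remaining = 140 - 68 = 72 points
Required rate = 72 / 4 = 18.0 points/day

18.0 points/day


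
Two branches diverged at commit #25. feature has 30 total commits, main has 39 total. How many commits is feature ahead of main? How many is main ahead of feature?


Common ancestor: commit #25
feature commits after divergence: 30 - 25 = 5
main commits after divergence: 39 - 25 = 14
feature is 5 commits ahead of main
main is 14 commits ahead of feature

feature ahead: 5, main ahead: 14


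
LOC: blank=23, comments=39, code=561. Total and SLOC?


Total LOC = blank + comment + code
Total LOC = 23 + 39 + 561 = 623
SLOC (source only) = code = 561

Total LOC: 623, SLOC: 561


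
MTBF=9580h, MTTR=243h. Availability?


Availability = MTBF / (MTBF + MTTR)
Availability = 9580 / (9580 + 243)
Availability = 9580 / 9823
Availability = 97.5262%

97.5262%


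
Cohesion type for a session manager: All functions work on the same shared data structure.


Reasoning: Functions share data
Type: Communicational cohesion

Communicational cohesion


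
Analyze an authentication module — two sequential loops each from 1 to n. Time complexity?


Reasoning: sequential dominates: O(n) + O(n) = O(n)
Complexity: O(n)

O(n)


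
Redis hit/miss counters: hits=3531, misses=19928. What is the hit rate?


Formula: hit rate = hits / (hits + misses) * 100
hit rate = 3531 / (3531 + 19928) * 100
hit rate = 3531 / 23459 * 100
hit rate = 15.05%

15.05%


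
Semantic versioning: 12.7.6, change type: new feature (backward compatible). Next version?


Current: 12.7.6
Change category: 'new feature (backward compatible)' → minor bump
SemVer rule: minor bump → increment MINOR, reset PATCH to 0 (MAJOR unchanged)
New: 12.8.0

12.8.0


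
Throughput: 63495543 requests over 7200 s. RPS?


Formula: throughput = requests / seconds
throughput = 63495543 / 7200
throughput = 8818.83 requests/second

8818.83 requests/second


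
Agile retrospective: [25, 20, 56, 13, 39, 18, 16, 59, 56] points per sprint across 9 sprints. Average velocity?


Formula: Avg velocity = Total points / Number of sprints
Points: [25, 20, 56, 13, 39, 18, 16, 59, 56]
Sum = 25 + 20 + 56 + 13 + 39 + 18 + 16 + 59 + 56 = 302
Avg velocity = 302 / 9 = 33.56 points/sprint

33.56 points/sprint


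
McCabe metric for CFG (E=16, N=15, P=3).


Formula: V(G) = E - N + 2P
V(G) = 16 - 15 + 2*3
V(G) = 1 + 6
V(G) = 7

7


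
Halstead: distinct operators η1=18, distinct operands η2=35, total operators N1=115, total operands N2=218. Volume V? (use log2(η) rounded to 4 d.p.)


Formula: V = N * log2(η), where N = N1 + N2 and η = η1 + η2
η = 18 + 35 = 53
N = 115 + 218 = 333
log2(53) ≈ 5.7279
V = 333 * 5.7279 = 1907.39

1907.39


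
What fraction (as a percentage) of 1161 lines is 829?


Coverage = covered / total * 100
Coverage = 829 / 1161 * 100
Coverage = 71.4%

71.4%


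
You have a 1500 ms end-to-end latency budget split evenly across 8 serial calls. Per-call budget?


Formula: per_stage = total_budget / stages
per_stage = 1500 / 8
per_stage = 187.5 ms

187.5 ms


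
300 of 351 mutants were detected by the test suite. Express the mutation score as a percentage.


Mutation score = killed / total * 100
Mutation score = 300 / 351 * 100
Mutation score = 85.47%

85.47%


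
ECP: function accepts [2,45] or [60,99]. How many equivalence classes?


Valid ranges: [2,45] and [60,99]
Class 1: x < 2 — invalid
Class 2: 2 ≤ x ≤ 45 — valid
Class 3: 45 < x < 60 — invalid (gap between ranges)
Class 4: 60 ≤ x ≤ 99 — valid
Class 5: x > 99 — invalid
Total equivalence classes: 5

5 equivalence classes


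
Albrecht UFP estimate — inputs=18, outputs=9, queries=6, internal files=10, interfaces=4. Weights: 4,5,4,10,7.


UFP = EI*4 + EO*5 + EQ*4 + ILF*10 + EIF*7
UFP = 18*4 + 9*5 + 6*4 + 10*10 + 4*7
UFP = 72 + 45 + 24 + 100 + 28
UFP = 269

269


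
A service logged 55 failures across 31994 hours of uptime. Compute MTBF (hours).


Formula: MTBF = Total operating time / Number of failures
MTBF = 31994 / 55
MTBF = 581.71 hours

581.71 hours


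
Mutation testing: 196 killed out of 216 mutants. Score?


Mutation score = killed / total * 100
Mutation score = 196 / 216 * 100
Mutation score = 90.74%

90.74%


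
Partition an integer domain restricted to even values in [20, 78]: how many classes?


Constraint: even integers in [20, 78]
Class 1: x < 20 — out-of-range invalid
Class 2: x in [20,78] but odd — wrong type invalid
Class 3: x in [20,78] and even — valid
Class 4: x > 78 — out-of-range invalid
Total equivalence classes: 4

4 equivalence classes


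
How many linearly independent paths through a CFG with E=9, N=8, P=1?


Formula: V(G) = E - N + 2P
V(G) = 9 - 8 + 2*1
V(G) = 1 + 2
V(G) = 3

3


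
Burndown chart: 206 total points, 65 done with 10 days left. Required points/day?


Formula: Required rate = Remaining points / Days left
Remaining = 206 - 65 = 141 points
Required rate = 141 / 10 = 14.1 points/day

14.1 points/day


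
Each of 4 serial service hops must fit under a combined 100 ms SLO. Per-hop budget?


Formula: per_stage = total_budget / stages
per_stage = 100 / 4
per_stage = 25.0 ms

25.0 ms


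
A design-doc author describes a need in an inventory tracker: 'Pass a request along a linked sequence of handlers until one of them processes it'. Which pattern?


This matches the Chain of Responsibility pattern

Chain of Responsibility


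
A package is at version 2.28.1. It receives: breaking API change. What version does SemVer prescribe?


Current: 2.28.1
Change category: 'breaking API change' → major bump
SemVer rule: major bump → increment MAJOR, reset MINOR and PATCH to 0
New: 3.0.0

3.0.0


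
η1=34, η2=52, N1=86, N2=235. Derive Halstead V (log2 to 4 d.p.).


Formula: V = N * log2(η), where N = N1 + N2 and η = η1 + η2
η = 34 + 52 = 86
N = 86 + 235 = 321
log2(86) ≈ 6.4263
V = 321 * 6.4263 = 2062.84

2062.84


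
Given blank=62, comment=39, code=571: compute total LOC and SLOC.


Total LOC = blank + comment + code
Total LOC = 62 + 39 + 571 = 672
SLOC (source only) = code = 571

Total LOC: 672, SLOC: 571


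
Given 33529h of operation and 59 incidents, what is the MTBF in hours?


Formula: MTBF = Total operating time / Number of failures
MTBF = 33529 / 59
MTBF = 568.29 hours

568.29 hours


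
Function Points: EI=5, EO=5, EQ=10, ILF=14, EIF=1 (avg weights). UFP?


UFP = EI*4 + EO*5 + EQ*4 + ILF*10 + EIF*7
UFP = 5*4 + 5*5 + 10*4 + 14*10 + 1*7
UFP = 20 + 25 + 40 + 140 + 7
UFP = 232

232


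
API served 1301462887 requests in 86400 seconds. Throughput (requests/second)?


Formula: throughput = requests / seconds
throughput = 1301462887 / 86400
throughput = 15063.23 requests/second

15063.23 requests/second


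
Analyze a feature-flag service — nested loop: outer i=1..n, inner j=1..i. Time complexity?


Reasoning: triangle: n(n+1)/2 ~ n^2/2
Complexity: O(n^2)

O(n^2)


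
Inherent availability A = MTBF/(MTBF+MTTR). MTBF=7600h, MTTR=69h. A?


Availability = MTBF / (MTBF + MTTR)
Availability = 7600 / (7600 + 69)
Availability = 7600 / 7669
Availability = 99.1003%

99.1003%


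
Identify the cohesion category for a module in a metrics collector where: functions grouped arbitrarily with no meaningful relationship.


Reasoning: Worst: random grouping
Type: Coincidental cohesion

Coincidental cohesion


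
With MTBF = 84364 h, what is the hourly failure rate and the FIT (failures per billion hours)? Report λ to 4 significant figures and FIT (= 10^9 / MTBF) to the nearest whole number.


Formula: λ = 1 / MTBF; FIT = λ × 1e9 = 1e9 / MTBF
λ = 1 / 84364 ≈ 1.185e-05 failures/hour
FIT = 1e9 / 84364 ≈ 11853 failures per 1e9 hours (nearest whole number)

λ = 1.185e-05 /h, FIT = 11853


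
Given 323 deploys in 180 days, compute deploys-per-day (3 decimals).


Formula: deployments per day = releases / days
= 323 / 180
= 1.794 deploys/day
(equivalently, 12.56 deploys/week)

1.794 deploys/day


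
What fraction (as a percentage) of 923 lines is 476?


Coverage = covered / total * 100
Coverage = 476 / 923 * 100
Coverage = 51.57%

51.57%


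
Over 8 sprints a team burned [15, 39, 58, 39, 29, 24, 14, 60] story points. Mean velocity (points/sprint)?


Formula: Avg velocity = Total points / Number of sprints
Points: [15, 39, 58, 39, 29, 24, 14, 60]
Sum = 15 + 39 + 58 + 39 + 29 + 24 + 14 + 60 = 278
Avg velocity = 278 / 8 = 34.75 points/sprint

34.75 points/sprint


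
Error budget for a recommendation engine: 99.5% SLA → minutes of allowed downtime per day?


Formula: allowed downtime = period * (100 - SLA) / 100
Period (day) = 1440 minutes
Unavailability fraction = (100 - 99.5) / 100
Allowed downtime = 1440 * (100 - 99.5) / 100
Allowed downtime = 7.2 minutes

7.2 minutes


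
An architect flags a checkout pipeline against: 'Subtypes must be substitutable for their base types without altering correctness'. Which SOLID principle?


This describes the Liskov Substitution Principle (LSP)

Liskov Substitution Principle (LSP)


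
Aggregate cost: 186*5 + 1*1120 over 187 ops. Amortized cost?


Formula: Amortized cost = Total cost / Operations
Total cost = (186 * 5) + (1 * 1120)
Total cost = 930 + 1120 = 2050
Amortized = 2050 / 187 = 10.9626

10.9626


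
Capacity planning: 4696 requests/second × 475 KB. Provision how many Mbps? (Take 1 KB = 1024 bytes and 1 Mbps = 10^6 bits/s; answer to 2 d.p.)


Formula: Mbps = payload_bytes * RPS * 8 / 1e6
Payload per request = 475 KB = 475 * 1024 = 486400 bytes
Total bytes/sec = 486400 * 4696 = 2284134400
Total bits/sec = 2284134400 * 8 = 18273075200
Mbps = 18273075200 / 1e6 = 18273.08

18273.08 Mbps


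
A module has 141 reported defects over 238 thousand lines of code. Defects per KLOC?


Defect density = defects / KLOC
Defect density = 141 / 238
Defect density = 0.592 defects/KLOC

0.592 defects/KLOC
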